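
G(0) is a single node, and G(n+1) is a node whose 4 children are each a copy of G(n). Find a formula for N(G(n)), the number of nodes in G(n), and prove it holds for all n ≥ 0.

Claim: N(G(n)) = (4^{n+1} − 1)/3.

Base case: N(G(0)) = 1, and (4^{0+1} − 1)/3 = 1.
Assume N(G(k)) = (4^{k+1} − 1)/3.
Then N(G(k+1)) = 1 + 4N(G(k)) = 1 + 4·(4^{k+1} − 1)/3 = 1 + (4^{k+2} − 4)/3 = (3 + 4^{k+2} − 4)/3 = (4^{k+2} − 1)/3.
Hence N(G(n)) = (4^{n+1} − 1)/3 for every n ≥ 0, by induction.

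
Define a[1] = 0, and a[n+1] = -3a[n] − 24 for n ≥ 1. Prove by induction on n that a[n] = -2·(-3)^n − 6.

Base case: a[1] = 0, and -2·(-3)^1 − 6 = 6 − 6 = 0.
Assume a[j] = -2·(-3)^j − 6 for some j ≥ 1.
Then a[j+1] = -3a[j] − 24 = -3·(-2·(-3)^j − 6) − 24 = 6·(-3)^j + 18 − 24 = -2·(-3)^{j+1} − 6.
This completes the inductive step, so a[n] = -2·(-3)^n − 6 for all n ≥ 1.

a[n] = -2·(-3)^n − 6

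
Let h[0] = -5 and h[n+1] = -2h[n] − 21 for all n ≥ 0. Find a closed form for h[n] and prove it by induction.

Claim: h[n] = 2·(-2)^n − 7.

Base case: h[0] = -5, and 2·(-2)^0 − 7 = 2 − 7 = -5.
Assume h[k] = 2·(-2)^k − 7 for some k ≥ 0.
Then h[k+1] = -2h[k] − 21 = -2·(2·(-2)^k − 7) − 21 = -4·(-2)^k + 14 − 21 = 2·(-2)^{k+1} − 7.
So the formula holds for k+1, and by induction h[n] = 2·(-2)^n − 7 for all n ≥ 0.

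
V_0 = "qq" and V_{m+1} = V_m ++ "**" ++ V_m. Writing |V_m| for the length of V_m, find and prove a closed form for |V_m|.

Claim: |V_m| = 2^{m+2} − 2.

Base case: |V_0| = 2, and 2^{0+2} − 2 = 2.
Assume |V_r| = 2^{r+2} − 2.
Then |V_{r+1}| = |V_r| + 2 + |V_r| = 2|V_r| + 2 = 2(2^{r+2} − 2) + 2 = 2^{r+3} − 4 + 2 = 2^{r+3} − 2.
This completes the inductive step, so |V_m| = 2^{m+2} − 2 for all m ≥ 0.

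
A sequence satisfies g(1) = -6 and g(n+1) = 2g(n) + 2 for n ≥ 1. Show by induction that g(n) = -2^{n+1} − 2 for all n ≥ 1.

Base case: g(1) = -6, and -2^{1+1} − 2 = -4 − 2 = -6.
Assume g(j) = -2^{j+1} − 2 for some j ≥ 1.
Then g(j+1) = 2g(j) + 2 = 2·(-2^{j+1} − 2) + 2 = -2^{j+2} − 4 + 2 = -2^{j+2} − 2.
This completes the inductive step, so g(n) = -2^{n+1} − 2 for all n ≥ 1.

g(n) = -2^{n+1} − 2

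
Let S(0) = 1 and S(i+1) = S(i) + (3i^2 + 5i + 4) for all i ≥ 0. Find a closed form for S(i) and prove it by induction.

Claim: S(i) = i^3 + i^2 + 2i + 1.

Base case: S(0) = 1, and 0^3 + 0^2 + 2·0 + 1 = 1.
Assume S(j) = j^3 + j^2 + 2j + 1.
Then S(j+1) = S(j) + (3j^2 + 5j + 4) = (j^3 + j^2 + 2j + 1) + (3j^2 + 5j + 4) = j^3 + 4j^2 + 7j + 5,
and (j+1)^3 + (j+1)^2 + 2·(j+1) + 1 = j^3 + 4j^2 + 7j + 5.
This completes the inductive step, so S(i) = i^3 + i^2 + 2i + 1 for all i ≥ 0.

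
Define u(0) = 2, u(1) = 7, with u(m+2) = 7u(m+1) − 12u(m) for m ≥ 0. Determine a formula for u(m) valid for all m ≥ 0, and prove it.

Claim: u(m) = 3^m + 4^m.

Base cases: u(0) = 2 and 3^0 + 4^0 = 2; u(1) = 7 and 3^1 + 4^1 = 7.
Assume u(j) = 3^j + 4^j for all 0 ≤ j ≤ r, where r ≥ 1.
Then u(r+1) = 7u(r) − 12u(r−1) = 7·(3^r + 4^r) − 12·(3^{r−1} + 4^{r−1}) = (7·3 − 12)3^{r−1} + (7·4 − 12)4^{r−1} = 9·3^{r−1} + 16·4^{r−1} = 3^{r+1} + 4^{r+1}.
Hence u(m) = 3^m + 4^m for every m ≥ 0, by strong induction.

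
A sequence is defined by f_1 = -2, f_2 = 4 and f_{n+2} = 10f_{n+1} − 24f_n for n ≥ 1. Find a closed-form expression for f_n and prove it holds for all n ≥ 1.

Claim: f_n = 6^n − 2·4^n.

Base cases: f_1 = -2 and 6^1 − 2·4^1 = -2; f_2 = 4 and 6^2 − 2·4^2 = 4.
Assume f_j = 6^j − 2·4^j for all 1 ≤ j ≤ k, where k ≥ 2.
Then f_{k+1} = 10f_k − 24f_{k−1} = 10·(6^k − 2·4^k) − 24·(6^{k−1} − 2·4^{k−1}) = (10·6 − 24)6^{k−1} − 2·(10·4 − 24)4^{k−1} = 36·6^{k−1} − 32·4^{k−1} = 6^{k+1} − 2·4^{k+1}.
Hence f_n = 6^n − 2·4^n for every n ≥ 1, by strong induction.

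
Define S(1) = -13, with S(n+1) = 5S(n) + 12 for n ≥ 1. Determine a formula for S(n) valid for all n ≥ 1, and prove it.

Claim: S(n) = -2·5^n − 3.

Base case: S(1) = -13, and -2·5^1 − 3 = -10 − 3 = -13.
Assume S(j) = -2·5^j − 3 for some j ≥ 1.
Then S(j+1) = 5S(j) + 12 = 5·(-2·5^j − 3) + 12 = -10·5^j − 15 + 12 = -2·5^{j+1} − 3.
So the formula holds for j+1, and by induction S(n) = -2·5^n − 3 for all n ≥ 1.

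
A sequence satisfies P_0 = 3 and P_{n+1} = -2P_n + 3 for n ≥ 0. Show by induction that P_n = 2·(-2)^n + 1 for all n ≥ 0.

Base case: P_0 = 3, and 2·(-2)^0 + 1 = 2 + 1 = 3.
Assume P_m = 2·(-2)^m + 1 for some m ≥ 0.
Then P_{m+1} = -2P_m + 3 = -2·(2·(-2)^m + 1) + 3 = -4·(-2)^m − 2 + 3 = 2·(-2)^{m+1} + 1.
This completes the inductive step, so P_n = 2·(-2)^n + 1 for all n ≥ 0.

P_n = 2·(-2)^n + 1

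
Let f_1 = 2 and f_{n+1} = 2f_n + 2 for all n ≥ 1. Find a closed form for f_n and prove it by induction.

Claim: f_n = 2^{n+1} − 2.

Base case: f_1 = 2, and 2^{1+1} − 2 = 4 − 2 = 2.
Assume f_j = 2^{j+1} − 2 for some j ≥ 1.
Then f_{j+1} = 2f_j + 2 = 2·(2^{j+1} − 2) + 2 = 2^{j+2} − 4 + 2 = 2^{j+2} − 2.
By induction, f_n = 2^{n+1} − 2 for all n ≥ 1.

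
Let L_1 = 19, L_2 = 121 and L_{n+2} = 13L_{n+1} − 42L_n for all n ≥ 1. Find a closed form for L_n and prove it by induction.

Claim: L_n = 7^n + 2·6^n.

Base cases: L_1 = 19 and 7^1 + 2·6^1 = 19; L_2 = 121 and 7^2 + 2·6^2 = 121.
Assume L_j = 7^j + 2·6^j for all 1 ≤ j ≤ r, where r ≥ 2.
Then L_{r+1} = 13L_r − 42L_{r−1} = 13·(7^r + 2·6^r) − 42·(7^{r−1} + 2·6^{r−1}) = (13·7 − 42)7^{r−1} + 2·(13·6 − 42)6^{r−1} = 49·7^{r−1} + 72·6^{r−1} = 7^{r+1} + 2·6^{r+1}.
This completes the inductive step, so L_n = 7^n + 2·6^n for all n ≥ 1.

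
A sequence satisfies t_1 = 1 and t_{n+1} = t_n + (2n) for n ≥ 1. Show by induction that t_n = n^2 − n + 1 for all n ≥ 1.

Base case: t_1 = 1, and 1^2 − 1 + 1 = 1.
Assume t_j = j^2 − j + 1.
Then t_{j+1} = t_j + (2j) = (j^2 − j + 1) + (2j) = j^2 + j + 1,
and (j+1)^2 − (j+1) + 1 = j^2 + j + 1.
By induction, t_n = n^2 − n + 1 for all n ≥ 1.

t_n = n^2 − n + 1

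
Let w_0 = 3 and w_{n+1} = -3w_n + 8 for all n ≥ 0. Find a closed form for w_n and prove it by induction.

Claim: w_n = (-3)^n + 2.

Base case: w_0 = 3, and (-3)^0 + 2 = 1 + 2 = 3.
Assume w_k = (-3)^k + 2 for some k ≥ 0.
Then w_{k+1} = -3w_k + 8 = -3·((-3)^k + 2) + 8 = -3·(-3)^k − 6 + 8 = (-3)^{k+1} + 2.
So the formula holds for k+1, and by induction w_n = (-3)^n + 2 for all n ≥ 0.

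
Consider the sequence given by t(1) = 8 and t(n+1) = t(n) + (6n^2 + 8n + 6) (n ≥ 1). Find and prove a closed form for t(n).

Claim: t(n) = 2n^3 + n^2 + 3n + 2.

Base case: t(1) = 8, and 2·1^3 + 1^2 + 3·1 + 2 = 8.
Assume t(m) = 2m^3 + m^2 + 3m + 2.
Then t(m+1) = t(m) + (6m^2 + 8m + 6) = (2m^3 + m^2 + 3m + 2) + (6m^2 + 8m + 6) = 2m^3 + 7m^2 + 11m + 8,
and 2·(m+1)^3 + (m+1)^2 + 3·(m+1) + 2 = 2m^3 + 7m^2 + 11m + 8.
By induction, t(n) = 2n^3 + n^2 + 3n + 2 for all n ≥ 1.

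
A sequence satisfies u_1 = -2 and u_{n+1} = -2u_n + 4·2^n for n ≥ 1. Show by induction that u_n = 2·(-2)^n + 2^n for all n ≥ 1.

Base case: u_1 = -2, and 2·(-2)^1 + 2^1 = -4 + 2 = -2.
Assume u_m = 2·(-2)^m + 2^m for some m ≥ 1.
Then u_{m+1} = -2u_m + 4·2^m = -2·(2·(-2)^m + 2^m) + 4·2^m = 2·(-2)^{m+1} − 2·2^m + 4·2^m = 2·(-2)^{m+1} + 2·2^m = 2·(-2)^{m+1} + 2^{m+1}.
So the formula holds for m+1, and by induction u_n = 2·(-2)^n + 2^n for all n ≥ 1.

u_n = 2·(-2)^n + 2^n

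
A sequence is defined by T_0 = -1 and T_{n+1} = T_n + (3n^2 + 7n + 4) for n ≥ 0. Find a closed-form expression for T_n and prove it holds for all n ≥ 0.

Claim: T_n = n^3 + 2n^2 + n − 1.

Base case: T_0 = -1, and 0^3 + 2·0^2 + 0 − 1 = -1.
Assume T_r = r^3 + 2r^2 + r − 1.
Then T_{r+1} = T_r + (3r^2 + 7r + 4) = (r^3 + 2r^2 + r − 1) + (3r^2 + 7r + 4) = r^3 + 5r^2 + 8r + 3,
and (r+1)^3 + 2·(r+1)^2 + (r+1) − 1 = r^3 + 5r^2 + 8r + 3.
Hence T_n = n^3 + 2n^2 + n − 1 for every n ≥ 0, by induction.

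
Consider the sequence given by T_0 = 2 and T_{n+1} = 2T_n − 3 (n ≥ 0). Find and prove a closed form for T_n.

Claim: T_n = -2^n + 3.

Base case: T_0 = 2, and -2^0 + 3 = -1 + 3 = 2.
Assume T_j = -2^j + 3 for some j ≥ 0.
Then T_{j+1} = 2T_j − 3 = 2·(-2^j + 3) − 3 = -2^{j+1} + 6 − 3 = -2^{j+1} + 3.
Hence T_n = -2^n + 3 for every n ≥ 0, by induction.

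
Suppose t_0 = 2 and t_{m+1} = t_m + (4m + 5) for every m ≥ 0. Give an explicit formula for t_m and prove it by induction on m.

Claim: t_m = 2m^2 + 3m + 2.

Base case: t_0 = 2, and 2·0^2 + 3·0 + 2 = 2.
Assume t_r = 2r^2 + 3r + 2.
Then t_{r+1} = t_r + (4r + 5) = (2r^2 + 3r + 2) + (4r + 5) = 2r^2 + 7r + 7,
and 2·(r+1)^2 + 3·(r+1) + 2 = 2r^2 + 7r + 7.
By induction, t_m = 2m^2 + 3m + 2 for all m ≥ 0.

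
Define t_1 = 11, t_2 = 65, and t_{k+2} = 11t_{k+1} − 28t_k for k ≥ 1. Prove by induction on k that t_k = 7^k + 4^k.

Base cases: t_1 = 11 and 7^1 + 4^1 = 11; t_2 = 65 and 7^2 + 4^2 = 65.
Assume t_j = 7^j + 4^j for all 1 ≤ j ≤ m, where m ≥ 2.
Then t_{m+1} = 11t_m − 28t_{m−1} = 11·(7^m + 4^m) − 28·(7^{m−1} + 4^{m−1}) = (11·7 − 28)7^{m−1} + (11·4 − 28)4^{m−1} = 49·7^{m−1} + 16·4^{m−1} = 7^{m+1} + 4^{m+1}.
So the formula holds for m+1, and by strong induction t_k = 7^k + 4^k for all k ≥ 1.

t_k = 7^k + 4^k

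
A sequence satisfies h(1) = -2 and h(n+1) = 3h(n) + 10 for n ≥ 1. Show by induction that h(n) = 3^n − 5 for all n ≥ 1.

Base case: h(1) = -2, and 3^1 − 5 = 3 − 5 = -2.
Assume h(m) = 3^m − 5 for some m ≥ 1.
Then h(m+1) = 3h(m) + 10 = 3·(3^m − 5) + 10 = 3^{m+1} − 15 + 10 = 3^{m+1} − 5.
Hence h(n) = 3^n − 5 for every n ≥ 1, by induction.

h(n) = 3^n − 5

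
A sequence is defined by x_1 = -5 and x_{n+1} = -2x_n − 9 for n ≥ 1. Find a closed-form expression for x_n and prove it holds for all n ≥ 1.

Claim: x_n = (-2)^n − 3.

Base case: x_1 = -5, and (-2)^1 − 3 = -2 − 3 = -5.
Assume x_j = (-2)^j − 3 for some j ≥ 1.
Then x_{j+1} = -2x_j − 9 = -2·((-2)^j − 3) − 9 = -2·(-2)^j + 6 − 9 = (-2)^{j+1} − 3.
So the formula holds for j+1, and by induction x_n = (-2)^n − 3 for all n ≥ 1.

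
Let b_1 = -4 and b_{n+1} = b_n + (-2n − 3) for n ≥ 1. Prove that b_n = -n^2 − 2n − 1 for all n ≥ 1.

Base case: b_1 = -4, and -1^2 − 2·1 − 1 = -4.
Assume b_r = -r^2 − 2r − 1.
Then b_{r+1} = b_r + (-2r − 3) = (-r^2 − 2r − 1) + (-2r − 3) = -r^2 − 4r − 4,
and -(r+1)^2 − 2·(r+1) − 1 = -r^2 − 4r − 4.
By induction, b_n = -n^2 − 2n − 1 for all n ≥ 1.

b_n = -n^2 − 2n − 1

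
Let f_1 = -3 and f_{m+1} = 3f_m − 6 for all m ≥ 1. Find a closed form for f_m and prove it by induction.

Claim: f_m = -2·3^m + 3.

Base case: f_1 = -3, and -2·3^1 + 3 = -6 + 3 = -3.
Assume f_k = -2·3^k + 3 for some k ≥ 1.
Then f_{k+1} = 3f_k − 6 = 3·(-2·3^k + 3) − 6 = -6·3^k + 9 − 6 = -2·3^{k+1} + 3.
This completes the inductive step, so f_m = -2·3^m + 3 for all m ≥ 1.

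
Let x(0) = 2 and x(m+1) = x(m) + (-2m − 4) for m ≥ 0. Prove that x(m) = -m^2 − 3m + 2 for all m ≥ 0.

Base case: x(0) = 2, and -0^2 − 3·0 + 2 = 2.
Assume x(j) = -j^2 − 3j + 2.
Then x(j+1) = x(j) + (-2j − 4) = (-j^2 − 3j + 2) + (-2j − 4) = -j^2 − 5j − 2,
and -(j+1)^2 − 3·(j+1) + 2 = -j^2 − 5j − 2.
This completes the inductive step, so x(m) = -m^2 − 3m + 2 for all m ≥ 0.

x(m) = -m^2 − 3m + 2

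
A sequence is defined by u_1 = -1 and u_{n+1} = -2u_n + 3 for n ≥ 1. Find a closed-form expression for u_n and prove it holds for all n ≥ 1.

Claim: u_n = (-2)^n + 1.

Base case: u_1 = -1, and (-2)^1 + 1 = -2 + 1 = -1.
Assume u_r = (-2)^r + 1 for some r ≥ 1.
Then u_{r+1} = -2u_r + 3 = -2·((-2)^r + 1) + 3 = -2·(-2)^r − 2 + 3 = (-2)^{r+1} + 1.
So the formula holds for r+1, and by induction u_n = (-2)^n + 1 for all n ≥ 1.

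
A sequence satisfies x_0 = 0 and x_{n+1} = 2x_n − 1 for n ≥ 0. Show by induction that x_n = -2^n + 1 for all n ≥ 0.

Base case: x_0 = 0, and -2^0 + 1 = -1 + 1 = 0.
Assume x_r = -2^r + 1 for some r ≥ 0.
Then x_{r+1} = 2x_r − 1 = 2·(-2^r + 1) − 1 = -2^{r+1} + 2 − 1 = -2^{r+1} + 1.
So the formula holds for r+1, and by induction x_n = -2^n + 1 for all n ≥ 0.

x_n = -2^n + 1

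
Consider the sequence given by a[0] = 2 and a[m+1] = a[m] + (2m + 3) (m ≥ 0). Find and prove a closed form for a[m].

Claim: a[m] = m^2 + 2m + 2.

Base case: a[0] = 2, and 0^2 + 2·0 + 2 = 2.
Assume a[k] = k^2 + 2k + 2.
Then a[k+1] = a[k] + (2k + 3) = (k^2 + 2k + 2) + (2k + 3) = k^2 + 4k + 5,
and (k+1)^2 + 2·(k+1) + 2 = k^2 + 4k + 5.
Hence a[m] = m^2 + 2m + 2 for every m ≥ 0, by induction.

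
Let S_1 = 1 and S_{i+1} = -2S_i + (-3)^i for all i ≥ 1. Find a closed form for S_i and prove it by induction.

Claim: S_i = (-2)^i − (-3)^i.

Base case: S_1 = 1, and (-2)^1 − (-3)^1 = -2 + 3 = 1.
Assume S_r = (-2)^r − (-3)^r for some r ≥ 1.
Then S_{r+1} = -2S_r + (-3)^r = -2·((-2)^r − (-3)^r) + (-3)^r = (-2)^{r+1} + 2·(-3)^r + (-3)^r = (-2)^{r+1} + 3·(-3)^r = (-2)^{r+1} − (-3)^{r+1}.
Hence S_i = (-2)^i − (-3)^i for every i ≥ 1, by induction.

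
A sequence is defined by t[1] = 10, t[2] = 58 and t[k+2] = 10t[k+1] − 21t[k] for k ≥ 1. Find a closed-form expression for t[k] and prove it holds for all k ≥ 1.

Claim: t[k] = 7^k + 3^k.

Base cases: t[1] = 10 and 7^1 + 3^1 = 10; t[2] = 58 and 7^2 + 3^2 = 58.
Assume t[i] = 7^i + 3^i for all 1 ≤ i ≤ j, where j ≥ 2.
Then t[j+1] = 10t[j] − 21t[j−1] = 10·(7^j + 3^j) − 21·(7^{j−1} + 3^{j−1}) = (10·7 − 21)7^{j−1} + (10·3 − 21)3^{j−1} = 49·7^{j−1} + 9·3^{j−1} = 7^{j+1} + 3^{j+1}.
By strong induction, t[k] = 7^k + 3^k for all k ≥ 1.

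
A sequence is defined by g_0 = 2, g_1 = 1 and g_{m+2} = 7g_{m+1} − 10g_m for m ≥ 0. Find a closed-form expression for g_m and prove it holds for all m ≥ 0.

Claim: g_m = 3·2^m − 5^m.

Base cases: g_0 = 2 and 3·2^0 − 5^0 = 2; g_1 = 1 and 3·2^1 − 5^1 = 1.
Assume g_j = 3·2^j − 5^j for all 0 ≤ j ≤ k, where k ≥ 1.
Then g_{k+1} = 7g_k − 10g_{k−1} = 7·(3·2^k − 5^k) − 10·(3·2^{k−1} − 5^{k−1}) = 3·(7·2 − 10)2^{k−1} − (7·5 − 10)5^{k−1} = 12·2^{k−1} − 25·5^{k−1} = 3·2^{k+1} − 5^{k+1}.
So the formula holds for k+1, and by strong induction g_m = 3·2^m − 5^m for all m ≥ 0.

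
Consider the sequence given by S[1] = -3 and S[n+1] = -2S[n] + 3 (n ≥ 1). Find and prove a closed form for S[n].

Claim: S[n] = 2·(-2)^n + 1.

Base case: S[1] = -3, and 2·(-2)^1 + 1 = -4 + 1 = -3.
Assume S[r] = 2·(-2)^r + 1 for some r ≥ 1.
Then S[r+1] = -2S[r] + 3 = -2·(2·(-2)^r + 1) + 3 = -4·(-2)^r − 2 + 3 = 2·(-2)^{r+1} + 1.
This completes the inductive step, so S[n] = 2·(-2)^n + 1 for all n ≥ 1.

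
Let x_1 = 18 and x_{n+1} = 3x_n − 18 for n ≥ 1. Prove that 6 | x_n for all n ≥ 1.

Base case: x_1 = 18 = 6·3, so 6 | x_1.
Assume 6 | x_m, so x_m = 6t for some integer t.
Then x_{m+1} = 3x_m − 18 = 3·(6t) − 18 = 6(3t − 3), so 6 | x_{m+1}.
This completes the inductive step, so 6 | x_n for all n ≥ 1.

6 | x_n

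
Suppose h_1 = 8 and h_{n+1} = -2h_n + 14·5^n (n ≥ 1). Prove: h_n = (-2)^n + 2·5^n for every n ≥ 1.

Base case: h_1 = 8, and (-2)^1 + 2·5^1 = -2 + 10 = 8.
Assume h_k = (-2)^k + 2·5^k for some k ≥ 1.
Then h_{k+1} = -2h_k + 14·5^k = -2·((-2)^k + 2·5^k) + 14·5^k = (-2)^{k+1} − 4·5^k + 14·5^k = (-2)^{k+1} + 10·5^k = (-2)^{k+1} + 2·5^{k+1}.
This completes the inductive step, so h_n = (-2)^n + 2·5^n for all n ≥ 1.

h_n = (-2)^n + 2·5^n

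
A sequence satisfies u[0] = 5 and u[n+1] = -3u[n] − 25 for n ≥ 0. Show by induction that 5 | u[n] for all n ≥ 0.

Base case: u[0] = 5 = 5·1, so 5 | u[0].
Assume 5 | u[k], so u[k] = 5t for some integer t.
Then u[k+1] = -3u[k] − 25 = -3·(5t) − 25 = 5(-3t − 5), so 5 | u[k+1].
This completes the inductive step, so 5 | u[n] for all n ≥ 0.

5 | u[n]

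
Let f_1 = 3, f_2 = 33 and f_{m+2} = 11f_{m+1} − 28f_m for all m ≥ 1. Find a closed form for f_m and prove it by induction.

Claim: f_m = -4^m + 7^m.

Base cases: f_1 = 3 and -4^1 + 7^1 = 3; f_2 = 33 and -4^2 + 7^2 = 33.
Assume f_i = -4^i + 7^i for all 1 ≤ i ≤ j, where j ≥ 2.
Then f_{j+1} = 11f_j − 28f_{j−1} = 11·(-4^j + 7^j) − 28·(-4^{j−1} + 7^{j−1}) = -(11·4 − 28)4^{j−1} + (11·7 − 28)7^{j−1} = -16·4^{j−1} + 49·7^{j−1} = -4^{j+1} + 7^{j+1}.
By strong induction, f_m = -4^m + 7^m for all m ≥ 1.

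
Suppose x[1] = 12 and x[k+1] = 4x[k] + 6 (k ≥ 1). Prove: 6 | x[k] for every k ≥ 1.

Base case: x[1] = 12 = 6·2, so 6 | x[1].
Assume 6 | x[j], so x[j] = 6t for some integer t.
Then x[j+1] = 4x[j] + 6 = 4·(6t) + 6 = 6(4t + 1), so 6 | x[j+1].
This completes the inductive step, so 6 | x[k] for all k ≥ 1.

6 | x[k]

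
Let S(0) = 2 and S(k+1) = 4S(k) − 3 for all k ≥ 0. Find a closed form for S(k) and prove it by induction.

Claim: S(k) = 4^k + 1.

Base case: S(0) = 2, and 4^0 + 1 = 1 + 1 = 2.
Assume S(r) = 4^r + 1 for some r ≥ 0.
Then S(r+1) = 4S(r) − 3 = 4·(4^r + 1) − 3 = 4^{r+1} + 4 − 3 = 4^{r+1} + 1.
By induction, S(k) = 4^k + 1 for all k ≥ 0.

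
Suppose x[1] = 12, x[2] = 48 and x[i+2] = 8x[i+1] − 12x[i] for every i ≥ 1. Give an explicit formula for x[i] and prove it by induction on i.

Claim: x[i] = 3·2^i + 6^i.

Base cases: x[1] = 12 and 3·2^1 + 6^1 = 12; x[2] = 48 and 3·2^2 + 6^2 = 48.
Assume x[j] = 3·2^j + 6^j for all 1 ≤ j ≤ k, where k ≥ 2.
Then x[k+1] = 8x[k] − 12x[k−1] = 8·(3·2^k + 6^k) − 12·(3·2^{k−1} + 6^{k−1}) = 3·(8·2 − 12)2^{k−1} + (8·6 − 12)6^{k−1} = 12·2^{k−1} + 36·6^{k−1} = 3·2^{k+1} + 6^{k+1}.
Hence x[i] = 3·2^i + 6^i for every i ≥ 1, by strong induction.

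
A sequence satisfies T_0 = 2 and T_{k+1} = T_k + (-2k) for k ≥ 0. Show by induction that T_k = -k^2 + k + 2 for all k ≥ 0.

Base case: T_0 = 2, and -0^2 + 0 + 2 = 2.
Assume T_r = -r^2 + r + 2.
Then T_{r+1} = T_r + (-2r) = (-r^2 + r + 2) + (-2r) = -r^2 − r + 2,
and -(r+1)^2 + (r+1) + 2 = -r^2 − r + 2.
By induction, T_k = -k^2 + k + 2 for all k ≥ 0.

T_k = -k^2 + k + 2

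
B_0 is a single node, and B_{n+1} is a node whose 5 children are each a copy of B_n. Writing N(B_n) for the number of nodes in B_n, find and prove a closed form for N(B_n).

Claim: N(B_n) = (5^{n+1} − 1)/4.

Base case: N(B_0) = 1, and (5^{0+1} − 1)/4 = 1.
Assume N(B_r) = (5^{r+1} − 1)/4.
Then N(B_{r+1}) = 1 + 5N(B_r) = 1 + 5·(5^{r+1} − 1)/4 = 1 + (5^{r+2} − 5)/4 = (4 + 5^{r+2} − 5)/4 = (5^{r+2} − 1)/4.
So the formula holds for r+1, and by induction N(B_n) = (5^{n+1} − 1)/4 for all n ≥ 0.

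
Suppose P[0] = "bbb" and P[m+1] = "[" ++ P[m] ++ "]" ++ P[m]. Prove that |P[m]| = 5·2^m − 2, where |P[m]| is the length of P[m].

Base case: |P[0]| = 3, and 5·2^0 − 2 = 3.
Assume |P[j]| = 5·2^j − 2.
Then |P[j+1]| = 1 + |P[j]| + 1 + |P[j]| = 2|P[j]| + 2 = 2(5·2^j − 2) + 2 = 5·2^{j+1} − 4 + 2 = 5·2^{j+1} − 2.
Hence |P[m]| = 5·2^m − 2 for every m ≥ 0, by induction.

|P[m]| = 5·2^m − 2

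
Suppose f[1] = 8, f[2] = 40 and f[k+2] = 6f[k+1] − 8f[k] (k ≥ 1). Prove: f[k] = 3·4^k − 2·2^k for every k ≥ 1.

Base cases: f[1] = 8 and 3·4^1 − 2·2^1 = 8; f[2] = 40 and 3·4^2 − 2·2^2 = 40.
Assume f[i] = 3·4^i − 2·2^i for all 1 ≤ i ≤ j, where j ≥ 2.
Then f[j+1] = 6f[j] − 8f[j−1] = 6·(3·4^j − 2·2^j) − 8·(3·4^{j−1} − 2·2^{j−1}) = 3·(6·4 − 8)4^{j−1} − 2·(6·2 − 8)2^{j−1} = 48·4^{j−1} − 8·2^{j−1} = 3·4^{j+1} − 2·2^{j+1}.
By strong induction, f[k] = 3·4^k − 2·2^k for all k ≥ 1.

f[k] = 3·4^k − 2·2^k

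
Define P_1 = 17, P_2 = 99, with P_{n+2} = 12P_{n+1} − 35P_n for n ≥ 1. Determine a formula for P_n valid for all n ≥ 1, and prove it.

Claim: P_n = 2·5^n + 7^n.

Base cases: P_1 = 17 and 2·5^1 + 7^1 = 17; P_2 = 99 and 2·5^2 + 7^2 = 99.
Assume P_i = 2·5^i + 7^i for all 1 ≤ i ≤ j, where j ≥ 2.
Then P_{j+1} = 12P_j − 35P_{j−1} = 12·(2·5^j + 7^j) − 35·(2·5^{j−1} + 7^{j−1}) = 2·(12·5 − 35)5^{j−1} + (12·7 − 35)7^{j−1} = 50·5^{j−1} + 49·7^{j−1} = 2·5^{j+1} + 7^{j+1}.
Hence P_n = 2·5^n + 7^n for every n ≥ 1, by strong induction.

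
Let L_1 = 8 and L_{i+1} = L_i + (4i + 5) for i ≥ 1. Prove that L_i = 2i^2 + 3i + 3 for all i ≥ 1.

Base case: L_1 = 8, and 2·1^2 + 3·1 + 3 = 8.
Assume L_m = 2m^2 + 3m + 3.
Then L_{m+1} = L_m + (4m + 5) = (2m^2 + 3m + 3) + (4m + 5) = 2m^2 + 7m + 8,
and 2·(m+1)^2 + 3·(m+1) + 3 = 2m^2 + 7m + 8.
By induction, L_i = 2i^2 + 3i + 3 for all i ≥ 1.

L_i = 2i^2 + 3i + 3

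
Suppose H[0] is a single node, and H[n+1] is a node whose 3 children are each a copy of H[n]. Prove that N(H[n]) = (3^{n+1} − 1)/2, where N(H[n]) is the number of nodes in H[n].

Base case: N(H[0]) = 1, and (3^{0+1} − 1)/2 = 1.
Assume N(H[r]) = (3^{r+1} − 1)/2.
Then N(H[r+1]) = 1 + 3N(H[r]) = 1 + 3·(3^{r+1} − 1)/2 = 1 + (3^{r+2} − 3)/2 = (2 + 3^{r+2} − 3)/2 = (3^{r+2} − 1)/2.
This completes the inductive step, so N(H[n]) = (3^{n+1} − 1)/2 for all n ≥ 0.

N(H[n]) = (3^{n+1} − 1)/2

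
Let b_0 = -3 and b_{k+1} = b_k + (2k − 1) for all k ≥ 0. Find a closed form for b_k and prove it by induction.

Claim: b_k = k^2 − 2k − 3.

Base case: b_0 = -3, and 0^2 − 2·0 − 3 = -3.
Assume b_r = r^2 − 2r − 3.
Then b_{r+1} = b_r + (2r − 1) = (r^2 − 2r − 3) + (2r − 1) = r^2 − 4,
and (r+1)^2 − 2·(r+1) − 3 = r^2 − 4.
This completes the inductive step, so b_k = k^2 − 2k − 3 for all k ≥ 0.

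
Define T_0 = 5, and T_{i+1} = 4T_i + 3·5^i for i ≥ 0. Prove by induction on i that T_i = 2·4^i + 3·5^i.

Base case: T_0 = 5, and 2·4^0 + 3·5^0 = 2 + 3 = 5.
Assume T_j = 2·4^j + 3·5^j for some j ≥ 0.
Then T_{j+1} = 4T_j + 3·5^j = 4·(2·4^j + 3·5^j) + 3·5^j = 2·4^{j+1} + 12·5^j + 3·5^j = 2·4^{j+1} + 15·5^j = 2·4^{j+1} + 3·5^{j+1}.
This completes the inductive step, so T_i = 2·4^i + 3·5^i for all i ≥ 0.

T_i = 2·4^i + 3·5^i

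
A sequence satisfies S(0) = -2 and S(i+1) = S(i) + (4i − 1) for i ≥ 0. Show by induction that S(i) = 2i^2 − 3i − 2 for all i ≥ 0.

Base case: S(0) = -2, and 2·0^2 − 3·0 − 2 = -2.
Assume S(j) = 2j^2 − 3j − 2.
Then S(j+1) = S(j) + (4j − 1) = (2j^2 − 3j − 2) + (4j − 1) = 2j^2 + j − 3,
and 2·(j+1)^2 − 3·(j+1) − 2 = 2j^2 + j − 3.
By induction, S(i) = 2i^2 − 3i − 2 for all i ≥ 0.

S(i) = 2i^2 − 3i − 2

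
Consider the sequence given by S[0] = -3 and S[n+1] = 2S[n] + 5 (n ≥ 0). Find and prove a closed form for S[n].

Claim: S[n] = 2^{n+1} − 5.

Base case: S[0] = -3, and 2^{0+1} − 5 = 2 − 5 = -3.
Assume S[m] = 2^{m+1} − 5 for some m ≥ 0.
Then S[m+1] = 2S[m] + 5 = 2·(2^{m+1} − 5) + 5 = 2^{m+2} − 10 + 5 = 2^{m+2} − 5.
Hence S[n] = 2^{n+1} − 5 for every n ≥ 0, by induction.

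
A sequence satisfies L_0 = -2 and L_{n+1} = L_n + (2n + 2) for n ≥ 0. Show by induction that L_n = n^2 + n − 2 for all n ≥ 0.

Base case: L_0 = -2, and 0^2 + 0 − 2 = -2.
Assume L_k = k^2 + k − 2.
Then L_{k+1} = L_k + (2k + 2) = (k^2 + k − 2) + (2k + 2) = k^2 + 3k,
and (k+1)^2 + (k+1) − 2 = k^2 + 3k.
Hence L_n = n^2 + n − 2 for every n ≥ 0, by induction.

L_n = n^2 + n − 2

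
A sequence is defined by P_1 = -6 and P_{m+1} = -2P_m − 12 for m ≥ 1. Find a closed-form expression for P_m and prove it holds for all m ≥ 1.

Claim: P_m = (-2)^m − 4.

Base case: P_1 = -6, and (-2)^1 − 4 = -2 − 4 = -6.
Assume P_k = (-2)^k − 4 for some k ≥ 1.
Then P_{k+1} = -2P_k − 12 = -2·((-2)^k − 4) − 12 = -2·(-2)^k + 8 − 12 = (-2)^{k+1} − 4.
Hence P_m = (-2)^m − 4 for every m ≥ 1, by induction.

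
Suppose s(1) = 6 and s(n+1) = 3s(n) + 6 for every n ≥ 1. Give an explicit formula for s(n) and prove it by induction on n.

Claim: s(n) = 3^{n+1} − 3.

Base case: s(1) = 6, and 3^{1+1} − 3 = 9 − 3 = 6.
Assume s(j) = 3^{j+1} − 3 for some j ≥ 1.
Then s(j+1) = 3s(j) + 6 = 3·(3^{j+1} − 3) + 6 = 3^{j+2} − 9 + 6 = 3^{j+2} − 3.
By induction, s(n) = 3^{n+1} − 3 for all n ≥ 1.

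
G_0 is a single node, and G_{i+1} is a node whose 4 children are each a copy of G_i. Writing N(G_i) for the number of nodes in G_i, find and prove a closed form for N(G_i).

Claim: N(G_i) = (4^{i+1} − 1)/3.

Base case: N(G_0) = 1, and (4^{0+1} − 1)/3 = 1.
Assume N(G_j) = (4^{j+1} − 1)/3.
Then N(G_{j+1}) = 1 + 4N(G_j) = 1 + 4·(4^{j+1} − 1)/3 = 1 + (4^{j+2} − 4)/3 = (3 + 4^{j+2} − 4)/3 = (4^{j+2} − 1)/3.
So the formula holds for j+1, and by induction N(G_i) = (4^{i+1} − 1)/3 for all i ≥ 0.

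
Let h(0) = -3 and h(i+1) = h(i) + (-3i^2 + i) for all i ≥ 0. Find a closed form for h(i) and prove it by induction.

Claim: h(i) = -i^3 + 2i^2 − i − 3.

Base case: h(0) = -3, and -0^3 + 2·0^2 − 0 − 3 = -3.
Assume h(k) = -k^3 + 2k^2 − k − 3.
Then h(k+1) = h(k) + (-3k^2 + k) = (-k^3 + 2k^2 − k − 3) + (-3k^2 + k) = -k^3 − k^2 − 3,
and -(k+1)^3 + 2·(k+1)^2 − (k+1) − 3 = -k^3 − k^2 − 3.
By induction, h(i) = -i^3 + 2i^2 − i − 3 for all i ≥ 0.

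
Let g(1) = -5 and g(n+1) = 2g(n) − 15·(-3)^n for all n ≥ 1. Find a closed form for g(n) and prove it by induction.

Claim: g(n) = 2·2^n + 3·(-3)^n.

Base case: g(1) = -5, and 2·2^1 + 3·(-3)^1 = 4 − 9 = -5.
Assume g(r) = 2·2^r + 3·(-3)^r for some r ≥ 1.
Then g(r+1) = 2g(r) − 15·(-3)^r = 2·(2·2^r + 3·(-3)^r) − 15·(-3)^r = 2·2^{r+1} + 6·(-3)^r − 15·(-3)^r = 2·2^{r+1} − 9·(-3)^r = 2·2^{r+1} + 3·(-3)^{r+1}.
By induction, g(n) = 2·2^n + 3·(-3)^n for all n ≥ 1.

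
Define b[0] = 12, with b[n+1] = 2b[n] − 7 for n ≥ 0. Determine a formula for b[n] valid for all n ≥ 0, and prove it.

Claim: b[n] = 5·2^n + 7.

Base case: b[0] = 12, and 5·2^0 + 7 = 5 + 7 = 12.
Assume b[j] = 5·2^j + 7 for some j ≥ 0.
Then b[j+1] = 2b[j] − 7 = 2·(5·2^j + 7) − 7 = 10·2^j + 14 − 7 = 5·2^{j+1} + 7.
Hence b[n] = 5·2^n + 7 for every n ≥ 0, by induction.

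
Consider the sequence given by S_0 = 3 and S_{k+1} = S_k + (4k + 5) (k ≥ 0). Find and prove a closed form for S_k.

Claim: S_k = 2k^2 + 3k + 3.

Base case: S_0 = 3, and 2·0^2 + 3·0 + 3 = 3.
Assume S_m = 2m^2 + 3m + 3.
Then S_{m+1} = S_m + (4m + 5) = (2m^2 + 3m + 3) + (4m + 5) = 2m^2 + 7m + 8,
and 2·(m+1)^2 + 3·(m+1) + 3 = 2m^2 + 7m + 8.
By induction, S_k = 2k^2 + 3k + 3 for all k ≥ 0.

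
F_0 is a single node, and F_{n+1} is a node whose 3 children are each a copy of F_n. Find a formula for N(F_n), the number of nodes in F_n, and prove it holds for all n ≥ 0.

Claim: N(F_n) = (3^{n+1} − 1)/2.

Base case: N(F_0) = 1, and (3^{0+1} − 1)/2 = 1.
Assume N(F_j) = (3^{j+1} − 1)/2.
Then N(F_{j+1}) = 1 + 3N(F_j) = 1 + 3·(3^{j+1} − 1)/2 = 1 + (3^{j+2} − 3)/2 = (2 + 3^{j+2} − 3)/2 = (3^{j+2} − 1)/2.
By induction, N(F_n) = (3^{n+1} − 1)/2 for all n ≥ 0.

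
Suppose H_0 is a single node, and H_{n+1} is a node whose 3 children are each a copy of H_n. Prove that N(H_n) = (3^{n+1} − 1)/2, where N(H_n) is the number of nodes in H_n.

Base case: N(H_0) = 1, and (3^{0+1} − 1)/2 = 1.
Assume N(H_m) = (3^{m+1} − 1)/2.
Then N(H_{m+1}) = 1 + 3N(H_m) = 1 + 3·(3^{m+1} − 1)/2 = 1 + (3^{m+2} − 3)/2 = (2 + 3^{m+2} − 3)/2 = (3^{m+2} − 1)/2.
Hence N(H_n) = (3^{n+1} − 1)/2 for every n ≥ 0, by induction.

N(H_n) = (3^{n+1} − 1)/2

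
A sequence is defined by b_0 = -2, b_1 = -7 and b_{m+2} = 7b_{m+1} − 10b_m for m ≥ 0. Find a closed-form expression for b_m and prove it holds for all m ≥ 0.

Claim: b_m = -5^m − 2^m.

Base cases: b_0 = -2 and -5^0 − 2^0 = -2; b_1 = -7 and -5^1 − 2^1 = -7.
Assume b_j = -5^j − 2^j for all 0 ≤ j ≤ r, where r ≥ 1.
Then b_{r+1} = 7b_r − 10b_{r−1} = 7·(-5^r − 2^r) − 10·(-5^{r−1} − 2^{r−1}) = -(7·5 − 10)5^{r−1} − (7·2 − 10)2^{r−1} = -25·5^{r−1} − 4·2^{r−1} = -5^{r+1} − 2^{r+1}.
So the formula holds for r+1, and by strong induction b_m = -5^m − 2^m for all m ≥ 0.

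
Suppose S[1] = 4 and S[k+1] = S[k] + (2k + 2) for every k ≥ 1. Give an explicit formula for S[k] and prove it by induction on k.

Claim: S[k] = k^2 + k + 2.

Base case: S[1] = 4, and 1^2 + 1 + 2 = 4.
Assume S[j] = j^2 + j + 2.
Then S[j+1] = S[j] + (2j + 2) = (j^2 + j + 2) + (2j + 2) = j^2 + 3j + 4,
and (j+1)^2 + (j+1) + 2 = j^2 + 3j + 4.
By induction, S[k] = k^2 + k + 2 for all k ≥ 1.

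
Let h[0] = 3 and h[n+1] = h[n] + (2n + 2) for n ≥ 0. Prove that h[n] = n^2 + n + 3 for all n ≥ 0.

Base case: h[0] = 3, and 0^2 + 0 + 3 = 3.
Assume h[k] = k^2 + k + 3.
Then h[k+1] = h[k] + (2k + 2) = (k^2 + k + 3) + (2k + 2) = k^2 + 3k + 5,
and (k+1)^2 + (k+1) + 3 = k^2 + 3k + 5.
By induction, h[n] = n^2 + n + 3 for all n ≥ 0.

h[n] = n^2 + n + 3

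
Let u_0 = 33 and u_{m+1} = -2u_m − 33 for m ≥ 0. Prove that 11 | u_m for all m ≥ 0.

Base case: u_0 = 33 = 11·3, so 11 | u_0.
Assume 11 | u_k, so u_k = 11t for some integer t.
Then u_{k+1} = -2u_k − 33 = -2·(11t) − 33 = 11(-2t − 3), so 11 | u_{k+1}.
So the property holds for k+1, and by induction 11 | u_m for all m ≥ 0.

11 | u_m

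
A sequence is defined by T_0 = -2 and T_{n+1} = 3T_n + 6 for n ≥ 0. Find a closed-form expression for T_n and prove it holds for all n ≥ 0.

Claim: T_n = 3^n − 3.

Base case: T_0 = -2, and 3^0 − 3 = 1 − 3 = -2.
Assume T_r = 3^r − 3 for some r ≥ 0.
Then T_{r+1} = 3T_r + 6 = 3·(3^r − 3) + 6 = 3^{r+1} − 9 + 6 = 3^{r+1} − 3.
By induction, T_n = 3^n − 3 for all n ≥ 0.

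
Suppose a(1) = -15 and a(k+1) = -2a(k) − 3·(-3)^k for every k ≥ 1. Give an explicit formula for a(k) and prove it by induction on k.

Claim: a(k) = 3·(-2)^k + 3·(-3)^k.

Base case: a(1) = -15, and 3·(-2)^1 + 3·(-3)^1 = -6 − 9 = -15.
Assume a(r) = 3·(-2)^r + 3·(-3)^r for some r ≥ 1.
Then a(r+1) = -2a(r) − 3·(-3)^r = -2·(3·(-2)^r + 3·(-3)^r) − 3·(-3)^r = 3·(-2)^{r+1} − 6·(-3)^r − 3·(-3)^r = 3·(-2)^{r+1} − 9·(-3)^r = 3·(-2)^{r+1} + 3·(-3)^{r+1}.
This completes the inductive step, so a(k) = 3·(-2)^k + 3·(-3)^k for all k ≥ 1.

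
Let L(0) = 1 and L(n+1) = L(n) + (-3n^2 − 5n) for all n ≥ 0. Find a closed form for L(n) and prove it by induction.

Claim: L(n) = -n^3 − n^2 + 2n + 1.

Base case: L(0) = 1, and -0^3 − 0^2 + 2·0 + 1 = 1.
Assume L(m) = -m^3 − m^2 + 2m + 1.
Then L(m+1) = L(m) + (-3m^2 − 5m) = (-m^3 − m^2 + 2m + 1) + (-3m^2 − 5m) = -m^3 − 4m^2 − 3m + 1,
and -(m+1)^3 − (m+1)^2 + 2·(m+1) + 1 = -m^3 − 4m^2 − 3m + 1.
By induction, L(n) = -n^3 − n^2 + 2n + 1 for all n ≥ 0.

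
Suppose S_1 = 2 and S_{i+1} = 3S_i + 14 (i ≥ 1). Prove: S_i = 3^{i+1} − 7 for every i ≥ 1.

Base case: S_1 = 2, and 3^{1+1} − 7 = 9 − 7 = 2.
Assume S_m = 3^{m+1} − 7 for some m ≥ 1.
Then S_{m+1} = 3S_m + 14 = 3·(3^{m+1} − 7) + 14 = 3^{m+2} − 21 + 14 = 3^{m+2} − 7.
Hence S_i = 3^{i+1} − 7 for every i ≥ 1, by induction.

S_i = 3^{i+1} − 7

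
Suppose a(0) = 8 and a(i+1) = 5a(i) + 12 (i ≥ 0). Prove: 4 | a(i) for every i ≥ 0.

Base case: a(0) = 8 = 4·2, so 4 | a(0).
Assume 4 | a(r), so a(r) = 4t for some integer t.
Then a(r+1) = 5a(r) + 12 = 5·(4t) + 12 = 4(5t + 3), so 4 | a(r+1).
By induction, 4 | a(i) for all i ≥ 0.

4 | a(i)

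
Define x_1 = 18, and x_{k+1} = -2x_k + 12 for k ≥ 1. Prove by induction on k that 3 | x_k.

Base case: x_1 = 18 = 3·6, so 3 | x_1.
Assume 3 | x_m, so x_m = 3t for some integer t.
Then x_{m+1} = -2x_m + 12 = -2·(3t) + 12 = 3(-2t + 4), so 3 | x_{m+1}.
This completes the inductive step, so 3 | x_k for all k ≥ 1.

3 | x_k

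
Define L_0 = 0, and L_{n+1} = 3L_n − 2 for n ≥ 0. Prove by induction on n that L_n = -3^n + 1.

Base case: L_0 = 0, and -3^0 + 1 = -1 + 1 = 0.
Assume L_r = -3^r + 1 for some r ≥ 0.
Then L_{r+1} = 3L_r − 2 = 3·(-3^r + 1) − 2 = -3^{r+1} + 3 − 2 = -3^{r+1} + 1.
So the formula holds for r+1, and by induction L_n = -3^n + 1 for all n ≥ 0.

L_n = -3^n + 1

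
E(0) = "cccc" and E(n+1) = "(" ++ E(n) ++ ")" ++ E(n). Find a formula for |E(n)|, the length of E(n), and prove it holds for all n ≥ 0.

Claim: |E(n)| = 6·2^n − 2.

Base case: |E(0)| = 4, and 6·2^0 − 2 = 4.
Assume |E(k)| = 6·2^k − 2.
Then |E(k+1)| = 1 + |E(k)| + 1 + |E(k)| = 2|E(k)| + 2 = 2(6·2^k − 2) + 2 = 6·2^{k+1} − 4 + 2 = 6·2^{k+1} − 2.
So the formula holds for k+1, and by induction |E(n)| = 6·2^n − 2 for all n ≥ 0.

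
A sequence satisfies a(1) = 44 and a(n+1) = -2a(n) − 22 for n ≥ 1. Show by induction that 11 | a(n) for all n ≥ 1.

Base case: a(1) = 44 = 11·4, so 11 | a(1).
Assume 11 | a(k), so a(k) = 11t for some integer t.
Then a(k+1) = -2a(k) − 22 = -2·(11t) − 22 = 11(-2t − 2), so 11 | a(k+1).
By induction, 11 | a(n) for all n ≥ 1.

11 | a(n)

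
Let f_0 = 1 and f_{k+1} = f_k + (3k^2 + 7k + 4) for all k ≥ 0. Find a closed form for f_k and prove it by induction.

Claim: f_k = k^3 + 2k^2 + k + 1.

Base case: f_0 = 1, and 0^3 + 2·0^2 + 0 + 1 = 1.
Assume f_j = j^3 + 2j^2 + j + 1.
Then f_{j+1} = f_j + (3j^2 + 7j + 4) = (j^3 + 2j^2 + j + 1) + (3j^2 + 7j + 4) = j^3 + 5j^2 + 8j + 5,
and (j+1)^3 + 2·(j+1)^2 + (j+1) + 1 = j^3 + 5j^2 + 8j + 5.
Hence f_k = k^3 + 2k^2 + k + 1 for every k ≥ 0, by induction.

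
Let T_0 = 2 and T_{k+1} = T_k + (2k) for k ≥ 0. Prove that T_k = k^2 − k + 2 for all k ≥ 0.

Base case: T_0 = 2, and 0^2 − 0 + 2 = 2.
Assume T_r = r^2 − r + 2.
Then T_{r+1} = T_r + (2r) = (r^2 − r + 2) + (2r) = r^2 + r + 2,
and (r+1)^2 − (r+1) + 2 = r^2 + r + 2.
Hence T_k = k^2 − k + 2 for every k ≥ 0, by induction.

T_k = k^2 − k + 2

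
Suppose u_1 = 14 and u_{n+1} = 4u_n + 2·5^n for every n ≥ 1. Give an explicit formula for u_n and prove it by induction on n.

Claim: u_n = 4^n + 2·5^n.

Base case: u_1 = 14, and 4^1 + 2·5^1 = 4 + 10 = 14.
Assume u_j = 4^j + 2·5^j for some j ≥ 1.
Then u_{j+1} = 4u_j + 2·5^j = 4·(4^j + 2·5^j) + 2·5^j = 4^{j+1} + 8·5^j + 2·5^j = 4^{j+1} + 10·5^j = 4^{j+1} + 2·5^{j+1}.
By induction, u_n = 4^n + 2·5^n for all n ≥ 1.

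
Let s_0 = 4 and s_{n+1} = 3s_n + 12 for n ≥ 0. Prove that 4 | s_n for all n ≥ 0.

Base case: s_0 = 4 = 4·1, so 4 | s_0.
Assume 4 | s_m, so s_m = 4t for some integer t.
Then s_{m+1} = 3s_m + 12 = 3·(4t) + 12 = 4(3t + 3), so 4 | s_{m+1}.
By induction, 4 | s_n for all n ≥ 0.

4 | s_n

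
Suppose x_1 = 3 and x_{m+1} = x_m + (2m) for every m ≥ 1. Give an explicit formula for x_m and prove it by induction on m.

Claim: x_m = m^2 − m + 3.

Base case: x_1 = 3, and 1^2 − 1 + 3 = 3.
Assume x_j = j^2 − j + 3.
Then x_{j+1} = x_j + (2j) = (j^2 − j + 3) + (2j) = j^2 + j + 3,
and (j+1)^2 − (j+1) + 3 = j^2 + j + 3.
This completes the inductive step, so x_m = m^2 − m + 3 for all m ≥ 1.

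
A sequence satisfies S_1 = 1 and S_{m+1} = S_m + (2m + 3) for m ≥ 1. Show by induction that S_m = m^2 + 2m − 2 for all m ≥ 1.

Base case: S_1 = 1, and 1^2 + 2·1 − 2 = 1.
Assume S_k = k^2 + 2k − 2.
Then S_{k+1} = S_k + (2k + 3) = (k^2 + 2k − 2) + (2k + 3) = k^2 + 4k + 1,
and (k+1)^2 + 2·(k+1) − 2 = k^2 + 4k + 1.
This completes the inductive step, so S_m = m^2 + 2m − 2 for all m ≥ 1.

S_m = m^2 + 2m − 2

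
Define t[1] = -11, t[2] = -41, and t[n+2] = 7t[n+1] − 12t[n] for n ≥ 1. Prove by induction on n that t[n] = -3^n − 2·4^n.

Base cases: t[1] = -11 and -3^1 − 2·4^1 = -11; t[2] = -41 and -3^2 − 2·4^2 = -41.
Assume t[j] = -3^j − 2·4^j for all 1 ≤ j ≤ r, where r ≥ 2.
Then t[r+1] = 7t[r] − 12t[r−1] = 7·(-3^r − 2·4^r) − 12·(-3^{r−1} − 2·4^{r−1}) = -(7·3 − 12)3^{r−1} − 2·(7·4 − 12)4^{r−1} = -9·3^{r−1} − 32·4^{r−1} = -3^{r+1} − 2·4^{r+1}.
By strong induction, t[n] = -3^n − 2·4^n for all n ≥ 1.

t[n] = -3^n − 2·4^n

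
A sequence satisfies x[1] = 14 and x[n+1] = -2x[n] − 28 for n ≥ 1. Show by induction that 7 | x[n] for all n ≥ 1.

Base case: x[1] = 14 = 7·2, so 7 | x[1].
Assume 7 | x[j], so x[j] = 7t for some integer t.
Then x[j+1] = -2x[j] − 28 = -2·(7t) − 28 = 7(-2t − 4), so 7 | x[j+1].
This completes the inductive step, so 7 | x[n] for all n ≥ 1.

7 | x[n]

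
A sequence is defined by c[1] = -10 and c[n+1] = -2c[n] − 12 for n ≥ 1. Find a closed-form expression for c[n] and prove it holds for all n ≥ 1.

Claim: c[n] = 3·(-2)^n − 4.

Base case: c[1] = -10, and 3·(-2)^1 − 4 = -6 − 4 = -10.
Assume c[r] = 3·(-2)^r − 4 for some r ≥ 1.
Then c[r+1] = -2c[r] − 12 = -2·(3·(-2)^r − 4) − 12 = -6·(-2)^r + 8 − 12 = 3·(-2)^{r+1} − 4.
This completes the inductive step, so c[n] = 3·(-2)^n − 4 for all n ≥ 1.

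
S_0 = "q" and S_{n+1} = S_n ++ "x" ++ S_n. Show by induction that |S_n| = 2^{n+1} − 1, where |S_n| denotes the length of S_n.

Base case: |S_0| = 1, and 2^{0+1} − 1 = 1.
Assume |S_k| = 2^{k+1} − 1.
Then |S_{k+1}| = |S_k| + 1 + |S_k| = 2|S_k| + 1 = 2(2^{k+1} − 1) + 1 = 2^{k+2} − 2 + 1 = 2^{k+2} − 1.
So the formula holds for k+1, and by induction |S_n| = 2^{n+1} − 1 for all n ≥ 0.

|S_n| = 2^{n+1} − 1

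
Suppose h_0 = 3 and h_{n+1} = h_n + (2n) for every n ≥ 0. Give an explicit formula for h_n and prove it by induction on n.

Claim: h_n = n^2 − n + 3.

Base case: h_0 = 3, and 0^2 − 0 + 3 = 3.
Assume h_r = r^2 − r + 3.
Then h_{r+1} = h_r + (2r) = (r^2 − r + 3) + (2r) = r^2 + r + 3,
and (r+1)^2 − (r+1) + 3 = r^2 + r + 3.
By induction, h_n = n^2 − n + 3 for all n ≥ 0.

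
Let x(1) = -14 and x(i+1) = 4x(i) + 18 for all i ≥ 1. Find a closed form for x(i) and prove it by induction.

Claim: x(i) = -2·4^i − 6.

Base case: x(1) = -14, and -2·4^1 − 6 = -8 − 6 = -14.
Assume x(k) = -2·4^k − 6 for some k ≥ 1.
Then x(k+1) = 4x(k) + 18 = 4·(-2·4^k − 6) + 18 = -8·4^k − 24 + 18 = -2·4^{k+1} − 6.
By induction, x(i) = -2·4^i − 6 for all i ≥ 1.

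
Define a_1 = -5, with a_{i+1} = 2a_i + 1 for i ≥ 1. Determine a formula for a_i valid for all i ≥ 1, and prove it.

Claim: a_i = -2^{i+1} − 1.

Base case: a_1 = -5, and -2^{1+1} − 1 = -4 − 1 = -5.
Assume a_k = -2^{k+1} − 1 for some k ≥ 1.
Then a_{k+1} = 2a_k + 1 = 2·(-2^{k+1} − 1) + 1 = -2^{k+2} − 2 + 1 = -2^{k+2} − 1.
Hence a_i = -2^{i+1} − 1 for every i ≥ 1, by induction.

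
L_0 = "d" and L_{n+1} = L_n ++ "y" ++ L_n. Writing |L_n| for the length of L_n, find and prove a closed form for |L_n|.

Claim: |L_n| = 2^{n+1} − 1.

Base case: |L_0| = 1, and 2^{0+1} − 1 = 1.
Assume |L_r| = 2^{r+1} − 1.
Then |L_{r+1}| = |L_r| + 1 + |L_r| = 2|L_r| + 1 = 2(2^{r+1} − 1) + 1 = 2^{r+2} − 2 + 1 = 2^{r+2} − 1.
By induction, |L_n| = 2^{n+1} − 1 for all n ≥ 0.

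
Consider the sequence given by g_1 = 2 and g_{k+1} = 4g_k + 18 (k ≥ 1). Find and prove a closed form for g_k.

Claim: g_k = 2·4^k − 6.

Base case: g_1 = 2, and 2·4^1 − 6 = 8 − 6 = 2.
Assume g_r = 2·4^r − 6 for some r ≥ 1.
Then g_{r+1} = 4g_r + 18 = 4·(2·4^r − 6) + 18 = 8·4^r − 24 + 18 = 2·4^{r+1} − 6.
Hence g_k = 2·4^k − 6 for every k ≥ 1, by induction.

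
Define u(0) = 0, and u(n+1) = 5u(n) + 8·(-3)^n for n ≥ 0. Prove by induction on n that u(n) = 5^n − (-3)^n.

Base case: u(0) = 0, and 5^0 − (-3)^0 = 1 − 1 = 0.
Assume u(k) = 5^k − (-3)^k for some k ≥ 0.
Then u(k+1) = 5u(k) + 8·(-3)^k = 5·(5^k − (-3)^k) + 8·(-3)^k = 5^{k+1} − 5·(-3)^k + 8·(-3)^k = 5^{k+1} + 3·(-3)^k = 5^{k+1} − (-3)^{k+1}.
Hence u(n) = 5^n − (-3)^n for every n ≥ 0, by induction.

u(n) = 5^n − (-3)^n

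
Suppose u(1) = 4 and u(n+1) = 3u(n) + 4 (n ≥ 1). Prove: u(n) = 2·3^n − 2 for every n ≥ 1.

Base case: u(1) = 4, and 2·3^1 − 2 = 6 − 2 = 4.
Assume u(m) = 2·3^m − 2 for some m ≥ 1.
Then u(m+1) = 3u(m) + 4 = 3·(2·3^m − 2) + 4 = 6·3^m − 6 + 4 = 2·3^{m+1} − 2.
By induction, u(n) = 2·3^n − 2 for all n ≥ 1.

u(n) = 2·3^n − 2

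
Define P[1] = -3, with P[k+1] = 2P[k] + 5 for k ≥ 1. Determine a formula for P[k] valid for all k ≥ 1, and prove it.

Claim: P[k] = 2^k − 5.

Base case: P[1] = -3, and 2^1 − 5 = 2 − 5 = -3.
Assume P[j] = 2^j − 5 for some j ≥ 1.
Then P[j+1] = 2P[j] + 5 = 2·(2^j − 5) + 5 = 2^{j+1} − 10 + 5 = 2^{j+1} − 5.
By induction, P[k] = 2^k − 5 for all k ≥ 1.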